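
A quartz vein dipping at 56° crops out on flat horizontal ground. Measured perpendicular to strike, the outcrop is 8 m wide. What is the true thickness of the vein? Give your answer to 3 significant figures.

True thickness t = w · sin(dip) = 8 × sin 56°
t = 8 × 0.8290 = 6.632 m

6.63 m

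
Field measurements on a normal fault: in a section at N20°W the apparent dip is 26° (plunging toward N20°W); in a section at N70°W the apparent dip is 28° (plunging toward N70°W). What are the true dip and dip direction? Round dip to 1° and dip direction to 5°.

Each apparent-dip line lies in the plane. As unit vectors (x east, y north, z up), v₁ plunges 26°→N20°W and v₂ plunges 28°→N70°W.
The plane normal is n = v₁ × v₂ ∝ (-0.264, 0.219, 0.608).
True dip = arccos(n_z / |n|) = arccos(0.8707) = 29.5°.
Dip direction = azimuth of (n_x, n_y) = atan2(-0.264, 0.219) = 310°.

true dip 29°, dip direction 310°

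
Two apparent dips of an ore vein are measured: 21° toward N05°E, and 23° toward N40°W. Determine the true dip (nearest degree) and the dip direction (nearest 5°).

true dip 24°, dip direction 335°

Each apparent-dip line lies in the plane. As unit vectors (x east, y north, z up), v₁ plunges 21°→N05°E and v₂ plunges 23°→N40°W.
The plane normal is n = v₁ × v₂ ∝ (-0.111, 0.244, 0.608).
True dip = arccos(n_z / |n|) = arccos(0.9151) = 23.8°.
Dip direction = azimuth of (n_x, n_y) = atan2(-0.111, 0.244) = 336°.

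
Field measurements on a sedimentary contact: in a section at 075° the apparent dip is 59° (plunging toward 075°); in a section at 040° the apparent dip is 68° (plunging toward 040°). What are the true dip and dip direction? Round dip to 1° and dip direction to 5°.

Each apparent-dip line lies in the plane. As unit vectors (x east, y north, z up), v₁ plunges 59°→075° and v₂ plunges 68°→040°.
The plane normal is n = v₁ × v₂ ∝ (0.122, 0.255, 0.111).
True dip = arccos(n_z / |n|) = arccos(0.3645) = 68.6°.
The horizontal component of n points toward azimuth atan2(n_x, n_y) = 26°, the dip direction.

true dip 69°, dip direction 025°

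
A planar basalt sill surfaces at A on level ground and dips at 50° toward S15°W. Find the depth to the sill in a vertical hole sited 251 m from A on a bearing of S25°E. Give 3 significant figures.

229 m

The hole lies 40° from the dip direction, so the down-dip offset is 251 × cos 40° = 192.28 m.
Depth = down-dip offset × tan(dip) = 192.28 × tan 50° = 192.28 × 1.1918
Depth = 229.15 m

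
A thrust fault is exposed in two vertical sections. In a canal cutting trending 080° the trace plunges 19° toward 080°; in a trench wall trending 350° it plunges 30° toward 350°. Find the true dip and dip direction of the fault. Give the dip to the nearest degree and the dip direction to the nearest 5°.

The two traces are lines in the plane: v₁ = (sin 80°·cos 19°, cos 80°·cos 19°, −sin 19°), v₂ = (sin 350°·cos 30°, cos 350°·cos 30°, −sin 30°).
The plane normal is n = v₁ × v₂ ∝ (0.196, 0.515, 0.819).
Dip δ = arctan(|n_h|/n_z) = arctan(0.550/0.819) = 33.9°.
Dip direction = azimuth of (n_x, n_y) = atan2(0.196, 0.515) = 21°.

true dip 34°, dip direction 020°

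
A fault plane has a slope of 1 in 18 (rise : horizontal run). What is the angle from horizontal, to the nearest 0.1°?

tan θ = 1/18 = 0.0556
θ = arctan(0.0556) = 3.18°

3.2°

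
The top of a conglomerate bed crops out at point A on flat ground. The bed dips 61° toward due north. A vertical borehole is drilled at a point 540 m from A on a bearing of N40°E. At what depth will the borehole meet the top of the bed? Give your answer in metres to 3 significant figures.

746 m

The hole lies 40° from the dip direction, so the down-dip offset is 540 × cos 40° = 413.66 m.
Depth = down-dip offset × tan(dip) = 413.66 × tan 61° = 413.66 × 1.8040
Depth = 746.27 m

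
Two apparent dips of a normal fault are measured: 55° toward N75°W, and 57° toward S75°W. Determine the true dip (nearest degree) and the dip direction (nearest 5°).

Each apparent-dip line lies in the plane. As unit vectors (x east, y north, z up), v₁ plunges 55°→N75°W and v₂ plunges 57°→S75°W.
Cross product v₁ × v₂ gives the pole to the plane: n ∝ (-0.240, -0.034, 0.156).
Dip δ = arctan(|n_h|/n_z) = arctan(0.242/0.156) = 57.2°.
The horizontal component of n points toward azimuth atan2(n_x, n_y) = 262°, the dip direction.

true dip 57°, dip direction 260°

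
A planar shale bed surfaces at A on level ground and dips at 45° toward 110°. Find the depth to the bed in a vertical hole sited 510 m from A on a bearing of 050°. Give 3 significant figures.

255 m

The hole lies 60° from the dip direction, so the down-dip offset is 510 × cos 60° = 255.00 m.
Depth = down-dip offset × tan(dip) = 255.00 × tan 45° = 255.00 × 1.0000
Depth = 255.00 m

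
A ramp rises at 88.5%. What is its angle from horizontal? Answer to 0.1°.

tan θ = 88.5/100 = 0.8850
θ = arctan(0.8850) = 41.51°

41.5°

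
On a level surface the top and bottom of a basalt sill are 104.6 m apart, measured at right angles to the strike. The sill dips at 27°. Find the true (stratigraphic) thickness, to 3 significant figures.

47.5 m

True thickness t = w · sin(dip) = 104.6 × sin 27°
t = 104.6 × 0.4540 = 47.487 m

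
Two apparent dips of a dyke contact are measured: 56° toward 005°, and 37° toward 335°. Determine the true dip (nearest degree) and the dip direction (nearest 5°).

true dip 61°, dip direction 040°

The two traces are lines in the plane: v₁ = (sin 5°·cos 56°, cos 5°·cos 56°, −sin 56°), v₂ = (sin 335°·cos 37°, cos 335°·cos 37°, −sin 37°).
The plane normal is n = v₁ × v₂ ∝ (0.265, 0.309, 0.223).
tan δ = √(n_x²+n_y²)/n_z = 0.407/0.223, so δ = 61.3°.
Dip direction = azimuth of (n_x, n_y) = atan2(0.265, 0.309) = 41°.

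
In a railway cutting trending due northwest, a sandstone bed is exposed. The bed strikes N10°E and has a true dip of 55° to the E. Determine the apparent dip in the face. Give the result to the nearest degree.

The strike is N10°E and the section trends due northwest; the acute angle between them is β = 55°.
tan α = tan 55° × sin 55° = 1.4281 × 0.8192 = 1.1699
apparent dip = arctan 1.1699 = 49.48°

49°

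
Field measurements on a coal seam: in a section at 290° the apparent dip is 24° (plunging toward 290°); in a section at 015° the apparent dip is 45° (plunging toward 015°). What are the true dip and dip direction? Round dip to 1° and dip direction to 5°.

true dip 47°, dip direction 355°

The two traces are lines in the plane: v₁ = (sin 290°·cos 24°, cos 290°·cos 24°, −sin 24°), v₂ = (sin 15°·cos 45°, cos 15°·cos 45°, −sin 45°).
Cross product v₁ × v₂ gives the pole to the plane: n ∝ (-0.057, 0.681, 0.644).
tan δ = √(n_x²+n_y²)/n_z = 0.684/0.644, so δ = 46.7°.
Dip direction = azimuth of (n_x, n_y) = atan2(-0.057, 0.681) = 355°.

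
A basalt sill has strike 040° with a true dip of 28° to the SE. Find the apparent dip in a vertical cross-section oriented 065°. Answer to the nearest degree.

13°

The section lies 25° from the strike.
tan(apparent dip) = tan 28° · sin 25° = 0.2247
apparent dip = arctan 0.2247 = 12.66°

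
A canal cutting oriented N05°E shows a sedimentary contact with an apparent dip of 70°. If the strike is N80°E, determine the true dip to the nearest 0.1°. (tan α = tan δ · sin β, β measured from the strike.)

70.6°

β = acute angle between strike N80°E and section N05°E = 75°.
tan δ = tan α / sin β = tan 70° / sin 75° = 2.7475 / 0.9659 = 2.8444
true dip = arctan 2.8444 = 70.63°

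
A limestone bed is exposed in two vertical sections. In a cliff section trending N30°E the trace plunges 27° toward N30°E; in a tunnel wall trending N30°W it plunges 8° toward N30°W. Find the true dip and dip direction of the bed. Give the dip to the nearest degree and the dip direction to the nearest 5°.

Each apparent-dip line lies in the plane. As unit vectors (x east, y north, z up), v₁ plunges 27°→N30°E and v₂ plunges 8°→N30°W.
n = v₁ × v₂ = (0.282, 0.287, 0.764) (taken with n_z > 0).
Dip δ = arctan(|n_h|/n_z) = arctan(0.402/0.764) = 27.8°.
Dip direction = atan2(0.282, 0.287) = 45° (azimuth of n's horizontal projection).

true dip 28°, dip direction 045°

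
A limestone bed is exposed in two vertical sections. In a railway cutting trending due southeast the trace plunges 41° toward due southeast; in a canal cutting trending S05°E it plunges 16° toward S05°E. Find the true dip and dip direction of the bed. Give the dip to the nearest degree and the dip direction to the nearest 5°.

Represent each trace as a vector plunging at its apparent dip toward its trend (east-north-up frame): v₁ = (0.534, -0.534, -0.656), v₂ = (0.084, -0.958, -0.276).
The plane normal is n = v₁ × v₂ ∝ (0.481, -0.092, 0.466).
tan δ = √(n_x²+n_y²)/n_z = 0.490/0.466, so δ = 46.4°.
The horizontal component of n points toward azimuth atan2(n_x, n_y) = 101°, the dip direction.

true dip 46°, dip direction 100°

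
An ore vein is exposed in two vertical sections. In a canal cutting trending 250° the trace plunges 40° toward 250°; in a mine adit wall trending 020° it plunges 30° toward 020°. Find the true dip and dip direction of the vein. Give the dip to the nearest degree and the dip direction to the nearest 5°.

Each apparent-dip line lies in the plane. As unit vectors (x east, y north, z up), v₁ plunges 40°→250° and v₂ plunges 30°→020°.
The plane normal is n = v₁ × v₂ ∝ (-0.654, 0.550, 0.508).
True dip = arccos(n_z / |n|) = arccos(0.5110) = 59.3°.
The horizontal component of n points toward azimuth atan2(n_x, n_y) = 310°, the dip direction.

true dip 59°, dip direction 310°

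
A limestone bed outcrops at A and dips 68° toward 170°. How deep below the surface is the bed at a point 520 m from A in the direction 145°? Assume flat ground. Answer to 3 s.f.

The hole lies 25° from the dip direction, so the down-dip offset is 520 × cos 25° = 471.28 m.
Depth = down-dip offset × tan(dip) = 471.28 × tan 68° = 471.28 × 2.4751
Depth = 1166.46 m

1170 m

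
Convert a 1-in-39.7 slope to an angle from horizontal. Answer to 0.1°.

1.4°

tan θ = 1/39.7 = 0.0252
θ = arctan(0.0252) = 1.44°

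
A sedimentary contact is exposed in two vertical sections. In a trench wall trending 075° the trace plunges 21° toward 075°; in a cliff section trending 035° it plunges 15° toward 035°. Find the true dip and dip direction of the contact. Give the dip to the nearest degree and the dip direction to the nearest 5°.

The two traces are lines in the plane: v₁ = (sin 75°·cos 21°, cos 75°·cos 21°, −sin 21°), v₂ = (sin 35°·cos 15°, cos 35°·cos 15°, −sin 15°).
Cross product v₁ × v₂ gives the pole to the plane: n ∝ (0.221, 0.035, 0.580).
Dip δ = arctan(|n_h|/n_z) = arctan(0.224/0.580) = 21.1°.
Dip direction = azimuth of (n_x, n_y) = atan2(0.221, 0.035) = 81°.

true dip 21°, dip direction 080°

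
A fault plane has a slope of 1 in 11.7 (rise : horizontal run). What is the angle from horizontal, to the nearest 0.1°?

4.9°

tan θ = 1/11.7 = 0.0855
θ = arctan(0.0855) = 4.89°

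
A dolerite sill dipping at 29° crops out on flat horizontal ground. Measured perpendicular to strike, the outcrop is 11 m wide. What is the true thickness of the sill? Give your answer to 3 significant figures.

True thickness t = w · sin(dip) = 11 × sin 29°
t = 11 × 0.4848 = 5.333 m

5.33 m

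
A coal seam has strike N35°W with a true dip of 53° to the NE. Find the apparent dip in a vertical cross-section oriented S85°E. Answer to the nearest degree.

The section lies 50° from the strike.
tan(apparent dip) = tan 53° · sin 50° = 1.0166
apparent dip = arctan 1.0166 = 45.47°

45°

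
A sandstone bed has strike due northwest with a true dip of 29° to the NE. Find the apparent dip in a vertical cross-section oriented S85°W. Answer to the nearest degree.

The section lies 50° from the strike.
tan α = tan 29° × sin 50° = 0.5543 × 0.7660 = 0.4246
α = arctan(0.4246) = 23.01°

23°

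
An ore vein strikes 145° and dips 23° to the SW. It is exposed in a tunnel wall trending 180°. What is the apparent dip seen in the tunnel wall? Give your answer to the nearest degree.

14°

The strike is 145° and the section trends 180°; the acute angle between them is β = 35°.
tan α = tan 23° × sin 35° = 0.4245 × 0.5736 = 0.2435
apparent dip = arctan 0.2435 = 13.68°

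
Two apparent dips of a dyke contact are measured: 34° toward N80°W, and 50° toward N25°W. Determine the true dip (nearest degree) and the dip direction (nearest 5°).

true dip 50°, dip direction 335°

Each apparent-dip line lies in the plane. As unit vectors (x east, y north, z up), v₁ plunges 34°→N80°W and v₂ plunges 50°→N25°W.
Cross product v₁ × v₂ gives the pole to the plane: n ∝ (-0.215, 0.474, 0.437).
tan δ = √(n_x²+n_y²)/n_z = 0.520/0.437, so δ = 50.0°.
The horizontal component of n points toward azimuth atan2(n_x, n_y) = 336°, the dip direction.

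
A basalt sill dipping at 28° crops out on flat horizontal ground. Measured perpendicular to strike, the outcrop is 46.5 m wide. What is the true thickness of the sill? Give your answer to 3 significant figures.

21.8 m

True thickness t = w · sin(dip) = 46.5 × sin 28°
t = 46.5 × 0.4695 = 21.830 m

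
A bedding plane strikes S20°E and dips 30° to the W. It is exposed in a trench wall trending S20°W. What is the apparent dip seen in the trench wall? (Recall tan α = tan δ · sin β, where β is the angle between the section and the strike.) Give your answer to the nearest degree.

The section lies 40° from the strike.
tan(apparent dip) = tan 30° · sin 40° = 0.3711
apparent dip = arctan 0.3711 = 20.36°

20°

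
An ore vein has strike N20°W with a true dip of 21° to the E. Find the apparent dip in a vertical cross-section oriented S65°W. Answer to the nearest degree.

The section lies 85° from the strike.
tan α = tan 21° × sin 85° = 0.3839 × 0.9962 = 0.3824
apparent dip = arctan 0.3824 = 20.93°

21°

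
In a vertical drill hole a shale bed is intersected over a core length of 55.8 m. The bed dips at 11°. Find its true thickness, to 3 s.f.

True thickness t = h · cos(dip) = 55.8 × cos 11°
t = 55.8 × 0.9816 = 54.775 m

54.8 m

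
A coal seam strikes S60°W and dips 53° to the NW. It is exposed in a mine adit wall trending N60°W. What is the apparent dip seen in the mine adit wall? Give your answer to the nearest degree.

The strike is S60°W and the section trends N60°W; the acute angle between them is β = 60°.
tan α = tan 53° × sin 60° = 1.3270 × 0.8660 = 1.1493
α = arctan(1.1493) = 48.97°

49°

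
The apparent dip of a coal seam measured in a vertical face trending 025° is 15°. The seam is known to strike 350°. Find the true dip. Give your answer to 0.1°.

β = acute angle between strike 350° and section 025° = 35°.
tan δ = tan α / sin β = tan 15° / sin 35° = 0.2679 / 0.5736 = 0.4672
δ = arctan(0.4672) = 25.04°

25.0°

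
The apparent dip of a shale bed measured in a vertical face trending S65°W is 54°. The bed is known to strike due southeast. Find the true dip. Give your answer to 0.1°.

The section is 70° from the strike.
tan(true dip) = tan 54° / sin 70° = 1.4647
δ = arctan(1.4647) = 55.68°

55.7°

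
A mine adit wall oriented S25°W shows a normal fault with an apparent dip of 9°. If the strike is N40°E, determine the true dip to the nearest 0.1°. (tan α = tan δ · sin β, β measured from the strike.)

The section is 15° from the strike.
tan(true dip) = tan 9° / sin 15° = 0.6120
δ = arctan(0.6120) = 31.46°

31.5°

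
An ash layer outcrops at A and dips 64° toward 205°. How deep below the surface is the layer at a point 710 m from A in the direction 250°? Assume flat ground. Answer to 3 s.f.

1030 m

The hole lies 45° from the dip direction, so the down-dip offset is 710 × cos 45° = 502.05 m.
Depth = down-dip offset × tan(dip) = 502.05 × tan 64° = 502.05 × 2.0503
Depth = 1029.35 m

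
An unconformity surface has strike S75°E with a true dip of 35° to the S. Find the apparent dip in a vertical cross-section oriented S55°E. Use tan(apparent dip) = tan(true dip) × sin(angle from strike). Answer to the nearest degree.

13°

The strike is S75°E and the section trends S55°E; the acute angle between them is β = 20°.
tan α = tan 35° × sin 20° = 0.7002 × 0.3420 = 0.2395
α = arctan(0.2395) = 13.47°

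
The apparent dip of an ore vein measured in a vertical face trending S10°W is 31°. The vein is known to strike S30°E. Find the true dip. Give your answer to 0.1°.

β = acute angle between strike S30°E and section S10°W = 40°.
tan(true dip) = tan 31° / sin 40° = 0.9348
true dip = arctan 0.9348 = 43.07°

43.1°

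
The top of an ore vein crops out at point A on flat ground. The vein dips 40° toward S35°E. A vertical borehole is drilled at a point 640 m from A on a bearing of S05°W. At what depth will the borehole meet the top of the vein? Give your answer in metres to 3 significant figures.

411 m

The hole lies 40° from the dip direction, so the down-dip offset is 640 × cos 40° = 490.27 m.
Depth = down-dip offset × tan(dip) = 490.27 × tan 40° = 490.27 × 0.8391
Depth = 411.38 m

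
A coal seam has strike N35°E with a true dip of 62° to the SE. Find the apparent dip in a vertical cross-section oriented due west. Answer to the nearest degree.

57°

The section lies 55° from the strike.
tan(apparent dip) = tan 62° · sin 55° = 1.5406
apparent dip = arctan 1.5406 = 57.01°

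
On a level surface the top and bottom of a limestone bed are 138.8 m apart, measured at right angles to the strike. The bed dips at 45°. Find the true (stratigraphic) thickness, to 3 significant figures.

98.1 m

True thickness t = w · sin(dip) = 138.8 × sin 45°
t = 138.8 × 0.7071 = 98.146 m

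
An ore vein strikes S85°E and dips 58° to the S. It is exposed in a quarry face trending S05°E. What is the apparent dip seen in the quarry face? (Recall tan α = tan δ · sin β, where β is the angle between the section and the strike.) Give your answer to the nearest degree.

The strike is S85°E and the section trends S05°E; the acute angle between them is β = 80°.
tan α = tan 58° × sin 80° = 1.6003 × 0.9848 = 1.5760
apparent dip = arctan 1.5760 = 57.60°

58°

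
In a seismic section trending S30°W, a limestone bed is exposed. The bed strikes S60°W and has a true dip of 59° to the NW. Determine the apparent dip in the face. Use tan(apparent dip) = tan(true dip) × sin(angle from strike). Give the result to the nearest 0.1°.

39.8°

Angle between strike (S60°W) and section (S30°W): β = 30°.
tan α = tan 59° × sin 30° = 1.6643 × 0.5000 = 0.8321
apparent dip = arctan 0.8321 = 39.77°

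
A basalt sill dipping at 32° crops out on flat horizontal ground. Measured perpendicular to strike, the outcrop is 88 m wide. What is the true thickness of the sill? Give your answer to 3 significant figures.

46.6 m

True thickness t = w · sin(dip) = 88 × sin 32°
t = 88 × 0.5299 = 46.633 m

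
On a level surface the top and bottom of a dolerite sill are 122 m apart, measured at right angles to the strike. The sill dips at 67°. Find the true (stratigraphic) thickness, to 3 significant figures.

True thickness t = w · sin(dip) = 122 × sin 67°
t = 122 × 0.9205 = 112.302 m

112 m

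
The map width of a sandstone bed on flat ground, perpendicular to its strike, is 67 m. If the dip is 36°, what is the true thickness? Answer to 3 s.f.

39.4 m

True thickness t = w · sin(dip) = 67 × sin 36°
t = 67 × 0.5878 = 39.382 m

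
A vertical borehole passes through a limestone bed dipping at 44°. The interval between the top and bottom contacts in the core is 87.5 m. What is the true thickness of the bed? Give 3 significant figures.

True thickness t = h · cos(dip) = 87.5 × cos 44°
t = 87.5 × 0.7193 = 62.942 m

62.9 m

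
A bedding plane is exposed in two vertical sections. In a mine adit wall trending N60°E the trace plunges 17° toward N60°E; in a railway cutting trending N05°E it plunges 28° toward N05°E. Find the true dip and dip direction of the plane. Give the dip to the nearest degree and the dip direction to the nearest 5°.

true dip 28°, dip direction 005°

Represent each trace as a vector plunging at its apparent dip toward its trend (east-north-up frame): v₁ = (0.828, 0.478, -0.292), v₂ = (0.077, 0.880, -0.469).
Cross product v₁ × v₂ gives the pole to the plane: n ∝ (0.033, 0.366, 0.692).
tan δ = √(n_x²+n_y²)/n_z = 0.368/0.692, so δ = 28.0°.
The horizontal component of n points toward azimuth atan2(n_x, n_y) = 5°, the dip direction.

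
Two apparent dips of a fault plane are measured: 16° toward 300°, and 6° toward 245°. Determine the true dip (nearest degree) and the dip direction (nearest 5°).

true dip 16°, dip direction 315°

Each apparent-dip line lies in the plane. As unit vectors (x east, y north, z up), v₁ plunges 16°→300° and v₂ plunges 6°→245°.
Cross product v₁ × v₂ gives the pole to the plane: n ∝ (-0.166, 0.161, 0.783).
True dip = arccos(n_z / |n|) = arccos(0.9589) = 16.5°.
Dip direction = atan2(-0.166, 0.161) = 314° (azimuth of n's horizontal projection).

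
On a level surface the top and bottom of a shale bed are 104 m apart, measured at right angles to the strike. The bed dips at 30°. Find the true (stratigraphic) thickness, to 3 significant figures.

52.0 m

True thickness t = w · sin(dip) = 104 × sin 30°
t = 104 × 0.5000 = 52.000 m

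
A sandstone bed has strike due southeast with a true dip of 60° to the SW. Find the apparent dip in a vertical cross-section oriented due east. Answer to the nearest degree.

The strike is due southeast and the section trends due east; the acute angle between them is β = 45°.
tan α = tan 60° × sin 45° = 1.7321 × 0.7071 = 1.2247
α = arctan(1.2247) = 50.77°

51°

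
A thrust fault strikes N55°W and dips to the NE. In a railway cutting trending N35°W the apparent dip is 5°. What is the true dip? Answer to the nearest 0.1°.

14.3°

β = acute angle between strike N55°W and section N35°W = 20°.
tan(true dip) = tan 5° / sin 20° = 0.2558
true dip = arctan 0.2558 = 14.35°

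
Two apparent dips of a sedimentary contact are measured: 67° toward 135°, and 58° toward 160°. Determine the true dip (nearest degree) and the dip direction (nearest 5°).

The two traces are lines in the plane: v₁ = (sin 135°·cos 67°, cos 135°·cos 67°, −sin 67°), v₂ = (sin 160°·cos 58°, cos 160°·cos 58°, −sin 58°).
Cross product v₁ × v₂ gives the pole to the plane: n ∝ (0.224, -0.067, 0.088).
Dip δ = arctan(|n_h|/n_z) = arctan(0.234/0.088) = 69.5°.
Dip direction = azimuth of (n_x, n_y) = atan2(0.224, -0.067) = 107°.

true dip 69°, dip direction 105°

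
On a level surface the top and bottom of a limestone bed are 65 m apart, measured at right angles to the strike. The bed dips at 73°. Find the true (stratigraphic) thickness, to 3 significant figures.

62.2 m

True thickness t = w · sin(dip) = 65 × sin 73°
t = 65 × 0.9563 = 62.160 m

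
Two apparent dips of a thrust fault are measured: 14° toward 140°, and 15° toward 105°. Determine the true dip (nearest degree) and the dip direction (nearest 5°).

Each apparent-dip line lies in the plane. As unit vectors (x east, y north, z up), v₁ plunges 14°→140° and v₂ plunges 15°→105°.
Cross product v₁ × v₂ gives the pole to the plane: n ∝ (0.132, -0.064, 0.538).
Dip δ = arctan(|n_h|/n_z) = arctan(0.147/0.538) = 15.3°.
Dip direction = azimuth of (n_x, n_y) = atan2(0.132, -0.064) = 116°.

true dip 15°, dip direction 115°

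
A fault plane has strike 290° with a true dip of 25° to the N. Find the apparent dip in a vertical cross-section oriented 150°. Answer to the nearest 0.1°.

The strike is 290° and the section trends 150°; the acute angle between them is β = 40°.
tan α = tan 25° × sin 40° = 0.4663 × 0.6428 = 0.2997
apparent dip = arctan 0.2997 = 16.69°

16.7°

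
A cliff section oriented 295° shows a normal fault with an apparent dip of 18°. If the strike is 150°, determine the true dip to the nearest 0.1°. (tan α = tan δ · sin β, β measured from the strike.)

29.5°

β = acute angle between strike 150° and section 295° = 35°.
tan(true dip) = tan 18° / sin 35° = 0.5665
δ = arctan(0.5665) = 29.53°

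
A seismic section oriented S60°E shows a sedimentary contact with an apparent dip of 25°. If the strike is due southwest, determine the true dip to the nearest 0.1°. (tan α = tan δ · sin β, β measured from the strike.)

25.8°

The section is 75° from the strike.
tan(true dip) = tan 25° / sin 75° = 0.4828
true dip = arctan 0.4828 = 25.77°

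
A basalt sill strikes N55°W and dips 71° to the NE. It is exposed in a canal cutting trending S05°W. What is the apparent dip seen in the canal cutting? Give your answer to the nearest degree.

68°

The section lies 60° from the strike.
tan α = tan 71° × sin 60° = 2.9042 × 0.8660 = 2.5151
apparent dip = arctan 2.5151 = 68.32°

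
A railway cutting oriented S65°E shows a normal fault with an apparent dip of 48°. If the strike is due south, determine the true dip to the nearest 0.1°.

β = acute angle between strike due south and section S65°E = 65°.
tan(true dip) = tan 48° / sin 65° = 1.2254
true dip = arctan 1.2254 = 50.78°

50.8°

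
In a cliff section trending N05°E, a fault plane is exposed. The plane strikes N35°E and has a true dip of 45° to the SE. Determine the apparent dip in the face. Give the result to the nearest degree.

The strike is N35°E and the section trends N05°E; the acute angle between them is β = 30°.
tan α = tan 45° × sin 30° = 1.0000 × 0.5000 = 0.5000
apparent dip = arctan 0.5000 = 26.57°

27°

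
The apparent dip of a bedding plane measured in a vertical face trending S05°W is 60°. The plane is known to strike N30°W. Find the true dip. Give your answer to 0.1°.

71.7°

The section is 35° from the strike.
tan δ = tan α / sin β = tan 60° / sin 35° = 1.7321 / 0.5736 = 3.0197
δ = arctan(3.0197) = 71.68°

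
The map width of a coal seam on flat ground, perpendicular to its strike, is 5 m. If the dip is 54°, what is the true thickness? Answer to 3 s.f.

4.05 m

True thickness t = w · sin(dip) = 5 × sin 54°
t = 5 × 0.8090 = 4.045 m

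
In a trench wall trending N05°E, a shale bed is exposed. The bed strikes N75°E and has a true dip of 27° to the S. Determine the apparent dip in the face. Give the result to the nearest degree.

The section lies 70° from the strike.
tan(apparent dip) = tan 27° · sin 70° = 0.4788
α = arctan(0.4788) = 25.58°

26°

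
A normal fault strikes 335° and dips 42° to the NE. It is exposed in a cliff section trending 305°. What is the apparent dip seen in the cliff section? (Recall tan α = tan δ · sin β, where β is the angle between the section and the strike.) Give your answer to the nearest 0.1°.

Angle between strike (335°) and section (305°): β = 30°.
tan(apparent dip) = tan 42° · sin 30° = 0.4502
α = arctan(0.4502) = 24.24°

24.2°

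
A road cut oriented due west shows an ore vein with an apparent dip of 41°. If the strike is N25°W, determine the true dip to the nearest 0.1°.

43.8°

β = acute angle between strike N25°W and section due west = 65°.
tan δ = tan α / sin β = tan 41° / sin 65° = 0.8693 / 0.9063 = 0.9592
true dip = arctan 0.9592 = 43.81°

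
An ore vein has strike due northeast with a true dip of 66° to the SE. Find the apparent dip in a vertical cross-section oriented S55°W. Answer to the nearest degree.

Angle between strike (due northeast) and section (S55°W): β = 10°.
tan α = tan 66° × sin 10° = 2.2460 × 0.1736 = 0.3900
apparent dip = arctan 0.3900 = 21.31°

21°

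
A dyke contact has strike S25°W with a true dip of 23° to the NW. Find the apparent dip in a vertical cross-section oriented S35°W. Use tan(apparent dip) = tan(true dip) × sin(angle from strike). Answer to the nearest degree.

4°

The section lies 10° from the strike.
tan(apparent dip) = tan 23° · sin 10° = 0.0737
α = arctan(0.0737) = 4.22°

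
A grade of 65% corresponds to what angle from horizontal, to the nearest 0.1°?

33.0°

tan θ = 65/100 = 0.6500
θ = arctan(0.6500) = 33.02°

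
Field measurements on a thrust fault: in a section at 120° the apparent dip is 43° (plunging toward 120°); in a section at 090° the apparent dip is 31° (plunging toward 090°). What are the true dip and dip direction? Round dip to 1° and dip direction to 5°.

Each apparent-dip line lies in the plane. As unit vectors (x east, y north, z up), v₁ plunges 43°→120° and v₂ plunges 31°→090°.
Cross product v₁ × v₂ gives the pole to the plane: n ∝ (0.188, -0.258, 0.313).
True dip = arccos(n_z / |n|) = arccos(0.7001) = 45.6°.
The horizontal component of n points toward azimuth atan2(n_x, n_y) = 144°, the dip direction.

true dip 46°, dip direction 145°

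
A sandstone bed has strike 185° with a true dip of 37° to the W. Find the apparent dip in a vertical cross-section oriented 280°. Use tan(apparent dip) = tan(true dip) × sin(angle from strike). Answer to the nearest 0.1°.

36.9°

The strike is 185° and the section trends 280°; the acute angle between them is β = 85°.
tan(apparent dip) = tan 37° · sin 85° = 0.7507
apparent dip = arctan 0.7507 = 36.90°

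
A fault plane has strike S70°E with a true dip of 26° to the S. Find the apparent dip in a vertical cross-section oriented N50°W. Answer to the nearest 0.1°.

The section lies 20° from the strike.
tan α = tan 26° × sin 20° = 0.4877 × 0.3420 = 0.1668
α = arctan(0.1668) = 9.47°

9.5°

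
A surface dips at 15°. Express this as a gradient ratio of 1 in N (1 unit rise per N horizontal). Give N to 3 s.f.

1 in 3.73

1 : N means tan θ = 1/N, so N = 1/tan 15° = 1/0.2679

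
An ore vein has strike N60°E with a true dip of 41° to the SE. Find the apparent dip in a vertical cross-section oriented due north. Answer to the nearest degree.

The section lies 60° from the strike.
tan α = tan 41° × sin 60° = 0.8693 × 0.8660 = 0.7528
α = arctan(0.7528) = 36.97°

37°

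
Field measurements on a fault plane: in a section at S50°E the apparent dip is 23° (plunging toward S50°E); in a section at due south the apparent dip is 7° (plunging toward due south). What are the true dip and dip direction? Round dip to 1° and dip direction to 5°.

The two traces are lines in the plane: v₁ = (sin 130°·cos 23°, cos 130°·cos 23°, −sin 23°), v₂ = (sin 180°·cos 7°, cos 180°·cos 7°, −sin 7°).
n = v₁ × v₂ = (0.316, -0.086, 0.700) (taken with n_z > 0).
tan δ = √(n_x²+n_y²)/n_z = 0.327/0.700, so δ = 25.1°.
The horizontal component of n points toward azimuth atan2(n_x, n_y) = 105°, the dip direction.

true dip 25°, dip direction 105°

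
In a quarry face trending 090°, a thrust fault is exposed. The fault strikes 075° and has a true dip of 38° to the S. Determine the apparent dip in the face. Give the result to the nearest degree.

The strike is 075° and the section trends 090°; the acute angle between them is β = 15°.
tan α = tan 38° × sin 15° = 0.7813 × 0.2588 = 0.2022
apparent dip = arctan 0.2022 = 11.43°

11°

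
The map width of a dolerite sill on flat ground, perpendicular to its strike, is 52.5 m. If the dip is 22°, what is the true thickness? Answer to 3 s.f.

19.7 m

True thickness t = w · sin(dip) = 52.5 × sin 22°
t = 52.5 × 0.3746 = 19.667 m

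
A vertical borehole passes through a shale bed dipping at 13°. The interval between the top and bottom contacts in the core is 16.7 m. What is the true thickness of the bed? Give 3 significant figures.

True thickness t = h · cos(dip) = 16.7 × cos 13°
t = 16.7 × 0.9744 = 16.272 m

16.3 m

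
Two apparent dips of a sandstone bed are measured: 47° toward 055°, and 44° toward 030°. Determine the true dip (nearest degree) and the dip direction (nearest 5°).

true dip 47°, dip direction 055°

Represent each trace as a vector plunging at its apparent dip toward its trend (east-north-up frame): v₁ = (0.559, 0.391, -0.731), v₂ = (0.360, 0.623, -0.695).
n = v₁ × v₂ = (0.184, 0.125, 0.207) (taken with n_z > 0).
True dip = arccos(n_z / |n|) = arccos(0.6820) = 47.0°.
Dip direction = azimuth of (n_x, n_y) = atan2(0.184, 0.125) = 56°.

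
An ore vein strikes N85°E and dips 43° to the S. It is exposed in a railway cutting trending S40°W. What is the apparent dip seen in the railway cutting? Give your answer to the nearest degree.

The section lies 45° from the strike.
tan(apparent dip) = tan 43° · sin 45° = 0.6594
α = arctan(0.6594) = 33.40°

33°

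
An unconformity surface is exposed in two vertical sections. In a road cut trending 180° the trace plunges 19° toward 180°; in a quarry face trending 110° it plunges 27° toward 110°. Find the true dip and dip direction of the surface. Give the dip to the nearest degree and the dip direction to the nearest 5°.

true dip 28°, dip direction 130°

Each apparent-dip line lies in the plane. As unit vectors (x east, y north, z up), v₁ plunges 19°→180° and v₂ plunges 27°→110°.
n = v₁ × v₂ = (0.330, -0.273, 0.792) (taken with n_z > 0).
True dip = arccos(n_z / |n|) = arccos(0.8796) = 28.4°.
Dip direction = atan2(0.330, -0.273) = 130° (azimuth of n's horizontal projection).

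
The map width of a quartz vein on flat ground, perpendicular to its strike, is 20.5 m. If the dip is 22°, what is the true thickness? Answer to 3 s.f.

7.68 m

True thickness t = w · sin(dip) = 20.5 × sin 22°
t = 20.5 × 0.3746 = 7.679 m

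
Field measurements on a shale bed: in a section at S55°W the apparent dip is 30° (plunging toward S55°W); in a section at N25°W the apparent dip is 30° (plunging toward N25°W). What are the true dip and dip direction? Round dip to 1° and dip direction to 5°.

Each apparent-dip line lies in the plane. As unit vectors (x east, y north, z up), v₁ plunges 30°→S55°W and v₂ plunges 30°→N25°W.
The plane normal is n = v₁ × v₂ ∝ (-0.641, 0.172, 0.739).
Dip δ = arctan(|n_h|/n_z) = arctan(0.663/0.739) = 41.9°.
Dip direction = atan2(-0.641, 0.172) = 285° (azimuth of n's horizontal projection).

true dip 42°, dip direction 285°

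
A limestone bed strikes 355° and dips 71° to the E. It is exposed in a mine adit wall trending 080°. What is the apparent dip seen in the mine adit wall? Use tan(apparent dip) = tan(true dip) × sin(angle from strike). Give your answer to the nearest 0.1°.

70.9°

Angle between strike (355°) and section (080°): β = 85°.
tan α = tan 71° × sin 85° = 2.9042 × 0.9962 = 2.8932
α = arctan(2.8932) = 70.93°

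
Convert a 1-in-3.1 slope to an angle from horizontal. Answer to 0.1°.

17.9°

tan θ = 1/3.1 = 0.3226
θ = arctan(0.3226) = 17.88°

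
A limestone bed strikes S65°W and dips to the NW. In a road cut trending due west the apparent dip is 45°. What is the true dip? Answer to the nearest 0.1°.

67.1°

β = acute angle between strike S65°W and section due west = 25°.
tan(true dip) = tan 45° / sin 25° = 2.3662
true dip = arctan 2.3662 = 67.09°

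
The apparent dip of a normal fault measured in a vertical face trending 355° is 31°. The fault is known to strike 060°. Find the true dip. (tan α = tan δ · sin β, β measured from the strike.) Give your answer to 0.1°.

33.5°

The section is 65° from the strike.
tan(true dip) = tan 31° / sin 65° = 0.6630
true dip = arctan 0.6630 = 33.54°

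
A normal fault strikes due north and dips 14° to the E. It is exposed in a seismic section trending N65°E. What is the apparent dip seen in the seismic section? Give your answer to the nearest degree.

13°

Angle between strike (due north) and section (N65°E): β = 65°.
tan α = tan 14° × sin 65° = 0.2493 × 0.9063 = 0.2260
apparent dip = arctan 0.2260 = 12.73°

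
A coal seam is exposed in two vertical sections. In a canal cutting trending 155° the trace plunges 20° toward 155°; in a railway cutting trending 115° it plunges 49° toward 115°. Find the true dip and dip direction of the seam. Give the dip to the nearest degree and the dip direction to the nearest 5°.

true dip 55°, dip direction 080°

Represent each trace as a vector plunging at its apparent dip toward its trend (east-north-up frame): v₁ = (0.397, -0.852, -0.342), v₂ = (0.595, -0.277, -0.755).
Cross product v₁ × v₂ gives the pole to the plane: n ∝ (0.548, 0.096, 0.396).
True dip = arccos(n_z / |n|) = arccos(0.5802) = 54.5°.
The horizontal component of n points toward azimuth atan2(n_x, n_y) = 80°, the dip direction.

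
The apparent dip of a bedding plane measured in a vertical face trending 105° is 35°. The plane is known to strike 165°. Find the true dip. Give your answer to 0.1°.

The section is 60° from the strike.
tan(true dip) = tan 35° / sin 60° = 0.8085
true dip = arctan 0.8085 = 38.96°

39.0°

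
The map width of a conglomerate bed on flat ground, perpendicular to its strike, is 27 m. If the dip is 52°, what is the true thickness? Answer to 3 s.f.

True thickness t = w · sin(dip) = 27 × sin 52°
t = 27 × 0.7880 = 21.276 m

21.3 m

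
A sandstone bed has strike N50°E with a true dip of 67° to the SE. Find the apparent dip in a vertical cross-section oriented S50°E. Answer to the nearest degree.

The section lies 80° from the strike.
tan(apparent dip) = tan 67° · sin 80° = 2.3201
apparent dip = arctan 2.3201 = 66.68°

67°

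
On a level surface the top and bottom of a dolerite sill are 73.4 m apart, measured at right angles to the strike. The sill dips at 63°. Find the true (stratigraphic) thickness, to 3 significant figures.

65.4 m

True thickness t = w · sin(dip) = 73.4 × sin 63°
t = 73.4 × 0.8910 = 65.400 m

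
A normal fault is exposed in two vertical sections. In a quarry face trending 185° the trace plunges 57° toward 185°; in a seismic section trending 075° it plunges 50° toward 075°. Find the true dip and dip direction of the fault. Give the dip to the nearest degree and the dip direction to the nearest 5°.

true dip 67°, dip direction 135°

Represent each trace as a vector plunging at its apparent dip toward its trend (east-north-up frame): v₁ = (-0.047, -0.543, -0.839), v₂ = (0.621, 0.166, -0.766).
n = v₁ × v₂ = (0.555, -0.557, 0.329) (taken with n_z > 0).
tan δ = √(n_x²+n_y²)/n_z = 0.786/0.329, so δ = 67.3°.
The horizontal component of n points toward azimuth atan2(n_x, n_y) = 135°, the dip direction.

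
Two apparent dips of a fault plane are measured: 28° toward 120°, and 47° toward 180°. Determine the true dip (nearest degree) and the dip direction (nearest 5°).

true dip 47°, dip direction 180°

Each apparent-dip line lies in the plane. As unit vectors (x east, y north, z up), v₁ plunges 28°→120° and v₂ plunges 47°→180°.
Cross product v₁ × v₂ gives the pole to the plane: n ∝ (-0.003, -0.559, 0.521).
True dip = arccos(n_z / |n|) = arccos(0.6820) = 47.0°.
Dip direction = azimuth of (n_x, n_y) = atan2(-0.003, -0.559) = 180°.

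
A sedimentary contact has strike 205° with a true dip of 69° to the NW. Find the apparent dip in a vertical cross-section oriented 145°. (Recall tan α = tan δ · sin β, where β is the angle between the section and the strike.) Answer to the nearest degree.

The strike is 205° and the section trends 145°; the acute angle between them is β = 60°.
tan(apparent dip) = tan 69° · sin 60° = 2.2561
α = arctan(2.2561) = 66.09°

66°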